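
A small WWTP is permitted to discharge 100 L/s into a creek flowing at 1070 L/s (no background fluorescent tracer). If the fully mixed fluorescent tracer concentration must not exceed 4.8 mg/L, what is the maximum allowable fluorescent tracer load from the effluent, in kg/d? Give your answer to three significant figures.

Mass balance at the limit: 1070·0 + 100.0·Cₑ = 1170·4.8 → Cₑ = 56.16 mg/L.
100.0 L/s = 0.1000 m³/s. Load = 0.1000 m³/s × 56.16 g/m³ × 86 400 s/d = 485.2 kg/d.

485 kg/d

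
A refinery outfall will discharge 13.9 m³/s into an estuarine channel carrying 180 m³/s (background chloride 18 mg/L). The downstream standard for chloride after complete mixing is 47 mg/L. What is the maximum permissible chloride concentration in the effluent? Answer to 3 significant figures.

423 mg/L

At the limit, (Qr·Cr + Qe·Cₑ)/(Qr + Qe) = 47:
Cₑ = (193.9·47 − 180.0·18.00) / 13.90 = 422.5 mg/L.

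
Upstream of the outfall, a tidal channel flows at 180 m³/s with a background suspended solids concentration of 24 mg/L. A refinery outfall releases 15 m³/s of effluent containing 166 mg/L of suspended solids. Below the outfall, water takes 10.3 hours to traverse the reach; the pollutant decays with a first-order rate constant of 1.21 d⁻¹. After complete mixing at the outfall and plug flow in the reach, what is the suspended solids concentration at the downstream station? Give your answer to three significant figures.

20.8 mg/L

Flow-weighted average: C = (180.0·24.00 + 15.00·166.0) / 195.0 = 6810/195.0 = 34.92 mg/L.
First-order decay: C = 34.92·exp(−k·t) = 34.92·0.5949 = 20.78 mg/L.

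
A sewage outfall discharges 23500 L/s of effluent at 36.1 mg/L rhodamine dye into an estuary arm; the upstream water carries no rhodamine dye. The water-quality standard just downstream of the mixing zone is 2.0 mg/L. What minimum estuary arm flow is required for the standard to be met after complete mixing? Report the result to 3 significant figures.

Set C_mix = 2.0: (Q·0 + 23500·36.10) / (Q + 23500) = 2.0
→ Q = 23500·(36.10 − 2.0)/(2.0 − 0) = 400700 L/s.

401000 L/s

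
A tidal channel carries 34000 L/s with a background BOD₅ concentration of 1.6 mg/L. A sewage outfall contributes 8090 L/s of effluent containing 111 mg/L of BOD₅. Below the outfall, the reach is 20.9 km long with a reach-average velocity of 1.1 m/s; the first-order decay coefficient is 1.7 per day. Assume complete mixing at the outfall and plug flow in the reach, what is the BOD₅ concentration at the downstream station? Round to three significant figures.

Conservation of mass: C = (34000·1.600 + 8090·111.0) / 42090 = 952400/42090 = 22.63 mg/L.
Travel time t = 20.9·1000 / 1.1 = 19000 s = 5.278 h.
Decay over the reach: 22.63·exp(−kt) = 22.63·0.6881 = 15.57 mg/L.

15.6 mg/L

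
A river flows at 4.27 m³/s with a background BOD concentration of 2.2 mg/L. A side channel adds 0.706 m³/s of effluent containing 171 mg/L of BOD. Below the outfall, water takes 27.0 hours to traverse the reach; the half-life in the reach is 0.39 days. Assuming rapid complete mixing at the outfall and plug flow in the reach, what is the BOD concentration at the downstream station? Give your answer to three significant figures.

After mixing, C = (4.270·2.200 + 0.7060·171.0) / 4.976 = 130.1/4.976 = 26.15 mg/L.
Half-life 0.39 d → k = ln 2 / 0.39 = 1.777 d⁻¹.
Applying C = C₀e^(−kt): 26.15 × 0.1354 = 3.541 mg/L.

3.54 mg/L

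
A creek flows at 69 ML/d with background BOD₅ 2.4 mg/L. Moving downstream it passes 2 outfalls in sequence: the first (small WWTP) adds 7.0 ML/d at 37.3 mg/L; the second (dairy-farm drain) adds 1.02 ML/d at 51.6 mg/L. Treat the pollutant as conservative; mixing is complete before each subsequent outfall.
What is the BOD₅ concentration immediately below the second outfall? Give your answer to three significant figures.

6.22 mg/L

Outfall 1: combined Q = 76.00 ML/d; C = (69.00·2.400 + 7.000·37.30)/76.00 = 5.614 mg/L.
Outfall 2: combined Q = 77.02 ML/d; C = (76.00·5.614 + 1.020·51.60)/77.02 = 6.223 mg/L.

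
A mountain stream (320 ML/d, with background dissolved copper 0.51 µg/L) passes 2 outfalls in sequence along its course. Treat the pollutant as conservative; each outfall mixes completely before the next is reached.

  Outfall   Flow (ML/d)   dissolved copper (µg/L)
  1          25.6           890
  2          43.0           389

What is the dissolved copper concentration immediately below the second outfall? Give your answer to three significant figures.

After outfall 1: Q = 320.0 + 25.60 = 345.6 ML/d; C = (320.0·0.5100 + 25.60·890.0)/345.6 = 66.40 µg/L.
After outfall 2: Q = 345.6 + 43.00 = 388.6 ML/d; C = (345.6·66.40 + 43.00·389.0)/388.6 = 102.1 µg/L.

102 µg/L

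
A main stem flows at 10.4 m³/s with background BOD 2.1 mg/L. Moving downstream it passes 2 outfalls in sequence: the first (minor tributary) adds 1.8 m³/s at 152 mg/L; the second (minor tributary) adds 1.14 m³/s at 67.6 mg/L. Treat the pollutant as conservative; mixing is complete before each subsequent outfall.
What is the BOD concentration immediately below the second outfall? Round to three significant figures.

Below outfall 1: Q → 12.20 m³/s, C = (10.40·2.100 + 1.800·152.0)/12.20 = 24.22 mg/L.
Below outfall 2: Q → 13.34 m³/s, C = (12.20·24.22 + 1.140·67.60)/13.34 = 27.92 mg/L.

27.9 mg/L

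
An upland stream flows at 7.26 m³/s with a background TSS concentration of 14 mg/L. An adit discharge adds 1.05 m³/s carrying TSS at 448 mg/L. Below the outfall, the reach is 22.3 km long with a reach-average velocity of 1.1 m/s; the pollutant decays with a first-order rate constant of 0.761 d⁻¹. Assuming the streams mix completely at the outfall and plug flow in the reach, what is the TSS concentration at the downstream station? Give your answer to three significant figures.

Conservation of mass: C = (7.260·14.00 + 1.050·448.0) / 8.310 = 572.0/8.310 = 68.84 mg/L.
Travel time t = 22.3·1000 / 1.1 = 20270 s = 5.631 h.
Applying C = C₀e^(−kt): 68.84 × 0.8365 = 57.58 mg/L.

57.6 mg/L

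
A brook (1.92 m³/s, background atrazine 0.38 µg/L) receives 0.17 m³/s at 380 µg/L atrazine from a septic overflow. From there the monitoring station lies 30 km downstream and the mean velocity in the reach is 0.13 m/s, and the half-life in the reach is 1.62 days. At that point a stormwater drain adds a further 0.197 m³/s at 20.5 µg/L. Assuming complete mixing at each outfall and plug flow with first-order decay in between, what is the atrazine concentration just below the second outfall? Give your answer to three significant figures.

10.9 µg/L

Flow-weighted average: C = (1.920·0.3800 + 0.1700·380.0) / 2.090 = 65.33/2.090 = 31.26 µg/L; combined flow 2.090 m³/s.
Travel time t = 30·1000 / 0.13 = 230800 s = 64.10 h.
Half-life 1.62 d → k = ln 2 / 1.62 = 0.4279 d⁻¹.
After decay, C = 31.26 × e^(−kt) = 31.26 × 0.3189 = 9.969 µg/L.
Second outfall: C = (2.090·9.969 + 0.1970·20.50)/2.287 = 10.88 µg/L.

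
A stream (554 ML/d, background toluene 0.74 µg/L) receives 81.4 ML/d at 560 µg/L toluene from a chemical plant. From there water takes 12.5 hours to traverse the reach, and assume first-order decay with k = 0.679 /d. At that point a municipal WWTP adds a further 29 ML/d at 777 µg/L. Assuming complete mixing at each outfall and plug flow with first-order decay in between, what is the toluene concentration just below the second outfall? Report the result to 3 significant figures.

After mixing, C = (554.0·0.7400 + 81.40·560.0) / 635.4 = 45990/635.4 = 72.39 µg/L; combined flow 635.4 ML/d.
Decay over the reach: 72.39·exp(−kt) = 72.39·0.7021 = 50.82 µg/L.
At the second outfall, C = (635.4·50.82 + 29.00·777.0) / (635.4 + 29.00) = 82.52 µg/L.

82.5 µg/L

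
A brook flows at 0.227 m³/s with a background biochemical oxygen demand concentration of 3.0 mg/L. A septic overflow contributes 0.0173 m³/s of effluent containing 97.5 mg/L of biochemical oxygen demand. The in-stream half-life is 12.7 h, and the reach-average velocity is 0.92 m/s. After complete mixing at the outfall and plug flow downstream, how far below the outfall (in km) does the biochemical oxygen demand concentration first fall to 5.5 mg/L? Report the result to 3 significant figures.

34.4 km

After mixing, C = (0.2270·3.000 + 0.01730·97.50) / 0.2443 = 2.368/0.2443 = 9.692 mg/L.
Half-life 12.7 h → k = ln 2 / 12.7 = 0.05458 h⁻¹ = 1.310 d⁻¹.
Set 9.692·exp(−k·t) = 5.5 → t = ln(9.692/5.5)/k = 37370 s = 10.38 h.
Distance = v·t = 0.92·37370 = 34380 m = 34.38 km.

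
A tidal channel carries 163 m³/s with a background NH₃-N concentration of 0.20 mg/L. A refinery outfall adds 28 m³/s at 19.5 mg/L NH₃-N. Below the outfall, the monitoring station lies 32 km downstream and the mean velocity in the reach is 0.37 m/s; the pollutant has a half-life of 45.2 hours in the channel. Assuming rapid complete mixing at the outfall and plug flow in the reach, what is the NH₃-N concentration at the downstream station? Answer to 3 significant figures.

2.10 mg/L

Mixed concentration C = ΣQC/ΣQ = (163.0·0.2000 + 28.00·19.50) / 191.0 = 578.6/191.0 = 3.029 mg/L.
Travel time t = 32·1000 / 0.37 = 86490 s = 24.02 h.
Half-life 45.2 h → k = ln 2 / 45.2 = 0.01534 h⁻¹ = 0.3680 d⁻¹.
Decay over the reach: 3.029·exp(−kt) = 3.029·0.6918 = 2.096 mg/L.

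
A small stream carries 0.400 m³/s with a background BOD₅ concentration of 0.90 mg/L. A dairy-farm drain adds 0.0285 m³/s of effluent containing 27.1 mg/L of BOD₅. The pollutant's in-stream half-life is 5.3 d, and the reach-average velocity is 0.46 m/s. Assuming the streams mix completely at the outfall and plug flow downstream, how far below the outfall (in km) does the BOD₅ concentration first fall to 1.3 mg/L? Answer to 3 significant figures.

Mixed concentration C = ΣQC/ΣQ = (0.4000·0.9000 + 0.02850·27.10) / 0.4285 = 1.132/0.4285 = 2.643 mg/L.
Half-life 5.3 d → k = ln 2 / 5.3 = 0.1308 d⁻¹.
Set 2.643·exp(−k·t) = 1.3 → t = ln(2.643/1.3)/k = 468700 s = 130.2 h.
Distance = v·t = 0.46·468700 = 215600 m = 215.6 km.

216 km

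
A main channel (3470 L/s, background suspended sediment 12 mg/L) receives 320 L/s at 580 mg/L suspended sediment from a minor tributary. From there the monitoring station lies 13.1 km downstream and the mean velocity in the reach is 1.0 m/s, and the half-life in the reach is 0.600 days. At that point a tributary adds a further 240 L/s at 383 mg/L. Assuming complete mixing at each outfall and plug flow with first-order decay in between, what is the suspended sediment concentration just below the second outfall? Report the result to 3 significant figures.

After mixing, C = (3470·12.00 + 320.0·580.0) / 3790 = 227200/3790 = 59.96 mg/L; combined flow 3790 L/s.
Travel time t = 13.1·1000 / 1.0 = 13100 s = 3.639 h.
Half-life 0.600 d → k = ln 2 / 0.600 = 1.155 d⁻¹.
First-order decay: C = 59.96·exp(−k·t) = 59.96·0.8393 = 50.32 mg/L.
At the second outfall, C = (3790·50.32 + 240.0·383.0) / (3790 + 240.0) = 70.14 mg/L.

70.1 mg/L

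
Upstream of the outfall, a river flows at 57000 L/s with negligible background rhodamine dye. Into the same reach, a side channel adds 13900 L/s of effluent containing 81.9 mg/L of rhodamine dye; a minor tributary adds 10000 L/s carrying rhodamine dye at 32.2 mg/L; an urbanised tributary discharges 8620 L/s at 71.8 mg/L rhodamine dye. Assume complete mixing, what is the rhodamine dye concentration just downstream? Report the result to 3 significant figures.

23.2 mg/L

Mass balance: C = (57000·0 + 13900·81.90 + 10000·32.20 + 8620·71.80) / 89520 = 2079000/89520 = 23.23 mg/L.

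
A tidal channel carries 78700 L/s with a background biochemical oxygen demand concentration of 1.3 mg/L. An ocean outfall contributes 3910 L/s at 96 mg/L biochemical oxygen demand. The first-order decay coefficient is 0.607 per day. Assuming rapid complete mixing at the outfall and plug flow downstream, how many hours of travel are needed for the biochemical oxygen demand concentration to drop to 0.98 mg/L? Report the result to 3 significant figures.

Conservation of mass: C = (78700·1.300 + 3910·96.00) / 82610 = 477700/82610 = 5.782 mg/L.
5.782·exp(−k·t) = 0.98 → t = ln(5.782/0.98)/k = 252700 s = 70.18 h.

70.2 h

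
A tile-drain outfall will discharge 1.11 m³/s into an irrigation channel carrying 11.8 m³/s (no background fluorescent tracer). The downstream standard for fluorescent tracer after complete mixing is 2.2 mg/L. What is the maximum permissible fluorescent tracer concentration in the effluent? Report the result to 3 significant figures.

At the limit, (Qr·Cr + Qe·Cₑ)/(Qr + Qe) = 2.2:
Cₑ = (12.91·2.2 − 11.80·0) / 1.110 = 25.59 mg/L.

25.6 mg/L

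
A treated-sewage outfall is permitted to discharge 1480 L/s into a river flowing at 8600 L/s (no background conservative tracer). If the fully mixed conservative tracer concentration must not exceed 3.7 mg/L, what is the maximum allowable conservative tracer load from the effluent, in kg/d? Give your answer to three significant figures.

Mass balance at the limit: 8600·0 + 1480·Cₑ = 10080·3.7 → Cₑ = 25.20 mg/L.
1480 L/s = 1.480 m³/s. Load = 1.480 m³/s × 25.20 g/m³ × 86 400 s/d = 3222 kg/d.

3220 kg/d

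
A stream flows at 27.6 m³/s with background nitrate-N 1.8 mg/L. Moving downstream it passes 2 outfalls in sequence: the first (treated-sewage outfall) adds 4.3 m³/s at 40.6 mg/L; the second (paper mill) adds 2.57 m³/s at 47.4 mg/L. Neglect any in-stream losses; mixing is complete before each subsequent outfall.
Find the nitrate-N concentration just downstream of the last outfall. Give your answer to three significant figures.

10.0 mg/L

Outfall 1: combined Q = 31.90 m³/s; C = (27.60·1.800 + 4.300·40.60)/31.90 = 7.030 mg/L.
Outfall 2: combined Q = 34.47 m³/s; C = (31.90·7.030 + 2.570·47.40)/34.47 = 10.04 mg/L.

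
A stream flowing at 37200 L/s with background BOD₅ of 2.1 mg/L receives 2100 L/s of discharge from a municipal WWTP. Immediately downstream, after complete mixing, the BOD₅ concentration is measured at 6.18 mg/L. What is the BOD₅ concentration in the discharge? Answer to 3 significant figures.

Mass balance: 37200·2.100 + 2100·Cₑ = 39300·6.180
→ Cₑ = (39300·6.180 − 37200·2.100) / 2100 = 78.45 mg/L.

78.5 mg/L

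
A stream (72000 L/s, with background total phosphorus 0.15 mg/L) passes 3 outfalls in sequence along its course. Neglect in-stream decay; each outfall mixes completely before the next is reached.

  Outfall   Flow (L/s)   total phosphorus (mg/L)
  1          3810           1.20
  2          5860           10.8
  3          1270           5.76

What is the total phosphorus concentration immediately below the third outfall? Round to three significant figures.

1.04 mg/L

After outfall 1: Q = 72000 + 3810 = 75810 L/s; C = (72000·0.1500 + 3810·1.200)/75810 = 0.2028 mg/L.
After outfall 2: Q = 75810 + 5860 = 81670 L/s; C = (75810·0.2028 + 5860·10.80)/81670 = 0.9631 mg/L.
After outfall 3: Q = 81670 + 1270 = 82940 L/s; C = (81670·0.9631 + 1270·5.760)/82940 = 1.037 mg/L.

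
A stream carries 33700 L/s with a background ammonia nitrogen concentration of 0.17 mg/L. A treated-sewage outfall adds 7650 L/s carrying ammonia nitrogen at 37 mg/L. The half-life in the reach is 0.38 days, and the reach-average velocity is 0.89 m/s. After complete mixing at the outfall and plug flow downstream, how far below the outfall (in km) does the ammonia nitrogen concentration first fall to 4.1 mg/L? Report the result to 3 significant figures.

22.5 km

Mixed concentration C = ΣQC/ΣQ = (33700·0.1700 + 7650·37.00) / 41350 = 288800/41350 = 6.984 mg/L.
Half-life 0.38 d → k = ln 2 / 0.38 = 1.824 d⁻¹.
Set 6.984·exp(−k·t) = 4.1 → t = ln(6.984/4.1)/k = 25230 s = 7.008 h.
Distance = v·t = 0.89·25230 = 22450 m = 22.45 km.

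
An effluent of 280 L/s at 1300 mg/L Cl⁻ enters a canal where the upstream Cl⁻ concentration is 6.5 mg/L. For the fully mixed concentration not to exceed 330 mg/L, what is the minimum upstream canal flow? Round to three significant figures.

840 L/s

Set C_mix = 330: (Q·6.500 + 280.0·1300) / (Q + 280.0) = 330
→ Q = 280.0·(1300 − 330)/(330 − 6.500) = 839.6 L/s.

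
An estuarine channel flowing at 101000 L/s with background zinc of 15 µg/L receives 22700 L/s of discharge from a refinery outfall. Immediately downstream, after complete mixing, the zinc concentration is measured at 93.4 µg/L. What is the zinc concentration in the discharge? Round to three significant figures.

442 µg/L

Mass balance: 101000·15.00 + 22700·Cₑ = 123700·93.40
→ Cₑ = (123700·93.40 − 101000·15.00) / 22700 = 442.2 µg/L.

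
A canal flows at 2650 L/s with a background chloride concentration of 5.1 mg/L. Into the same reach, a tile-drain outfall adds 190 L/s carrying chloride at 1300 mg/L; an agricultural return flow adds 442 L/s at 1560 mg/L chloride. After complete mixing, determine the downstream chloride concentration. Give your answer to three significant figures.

Conservation of mass: C = (2650·5.100 + 190.0·1300 + 442.0·1560) / 3282 = 950000/3282 = 289.5 mg/L.

289 mg/L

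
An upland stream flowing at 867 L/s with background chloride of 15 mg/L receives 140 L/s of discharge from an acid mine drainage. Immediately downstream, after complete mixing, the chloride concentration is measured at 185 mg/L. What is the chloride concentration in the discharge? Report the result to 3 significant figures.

1240 mg/L

Mass balance: 867.0·15.00 + 140.0·Cₑ = 1007·185.0
→ Cₑ = (1007·185.0 − 867.0·15.00) / 140.0 = 1238 mg/L.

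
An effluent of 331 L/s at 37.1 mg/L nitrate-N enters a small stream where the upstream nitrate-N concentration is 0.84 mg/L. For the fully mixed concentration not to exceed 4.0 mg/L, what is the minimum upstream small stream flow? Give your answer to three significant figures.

3470 L/s

Set C_mix = 4.0: (Q·0.8400 + 331.0·37.10) / (Q + 331.0) = 4.0
→ Q = 331.0·(37.10 − 4.0)/(4.0 − 0.8400) = 3467 L/s.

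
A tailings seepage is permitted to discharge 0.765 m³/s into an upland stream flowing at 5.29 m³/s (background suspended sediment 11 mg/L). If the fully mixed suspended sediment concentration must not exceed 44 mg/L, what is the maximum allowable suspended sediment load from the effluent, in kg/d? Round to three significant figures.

18000 kg/d

Mass balance at the limit: 5.290·11.00 + 0.7650·Cₑ = 6.055·44 → Cₑ = 272.2 mg/L.
Load = 0.7650 m³/s × 272.2 g/m³ × 86 400 s/d = 17990 kg/d.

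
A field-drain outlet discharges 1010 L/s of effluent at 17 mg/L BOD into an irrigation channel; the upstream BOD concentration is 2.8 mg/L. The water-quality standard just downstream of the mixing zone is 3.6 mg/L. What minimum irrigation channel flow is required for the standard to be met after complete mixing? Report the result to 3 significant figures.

Set C_mix = 3.6: (Q·2.800 + 1010·17.00) / (Q + 1010) = 3.6
→ Q = 1010·(17.00 − 3.6)/(3.6 − 2.800) = 16920 L/s.

16900 L/s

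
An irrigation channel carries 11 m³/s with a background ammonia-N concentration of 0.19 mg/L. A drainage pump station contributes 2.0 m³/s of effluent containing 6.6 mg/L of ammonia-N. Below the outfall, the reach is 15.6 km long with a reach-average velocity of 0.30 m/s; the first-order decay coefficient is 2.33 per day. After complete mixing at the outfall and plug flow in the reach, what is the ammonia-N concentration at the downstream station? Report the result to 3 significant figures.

After mixing, C = (11.00·0.1900 + 2.000·6.600) / 13.00 = 15.29/13.00 = 1.176 mg/L.
Travel time t = 15.6·1000 / 0.30 = 52000 s = 14.44 h.
Applying C = C₀e^(−kt): 1.176 × 0.2460 = 0.2894 mg/L.

0.289 mg/L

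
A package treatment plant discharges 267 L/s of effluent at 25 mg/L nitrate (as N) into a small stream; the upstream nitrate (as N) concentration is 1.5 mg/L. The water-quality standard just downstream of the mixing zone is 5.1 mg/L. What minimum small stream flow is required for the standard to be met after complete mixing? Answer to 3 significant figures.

1480 L/s

Set C_mix = 5.1: (Q·1.500 + 267.0·25.00) / (Q + 267.0) = 5.1
→ Q = 267.0·(25.00 − 5.1)/(5.1 − 1.500) = 1476 L/s.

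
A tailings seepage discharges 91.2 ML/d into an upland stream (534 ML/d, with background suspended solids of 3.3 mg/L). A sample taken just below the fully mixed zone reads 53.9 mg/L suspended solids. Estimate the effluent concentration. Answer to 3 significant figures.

Mass balance: 534.0·3.300 + 91.20·Cₑ = 625.2·53.90
→ Cₑ = (625.2·53.90 − 534.0·3.300) / 91.20 = 350.2 mg/L.

350 mg/L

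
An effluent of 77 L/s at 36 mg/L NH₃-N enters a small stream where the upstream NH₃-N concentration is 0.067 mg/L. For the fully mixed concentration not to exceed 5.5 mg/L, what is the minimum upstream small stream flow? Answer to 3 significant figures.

432 L/s

Set C_mix = 5.5: (Q·0.06700 + 77.00·36.00) / (Q + 77.00) = 5.5
→ Q = 77.00·(36.00 − 5.5)/(5.5 − 0.06700) = 432.3 L/s.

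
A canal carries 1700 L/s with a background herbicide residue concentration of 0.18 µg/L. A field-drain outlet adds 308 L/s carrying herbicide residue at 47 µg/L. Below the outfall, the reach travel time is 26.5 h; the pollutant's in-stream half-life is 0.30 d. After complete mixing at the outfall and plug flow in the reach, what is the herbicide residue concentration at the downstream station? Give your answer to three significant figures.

After mixing, C = (1700·0.1800 + 308.0·47.00) / 2008 = 14780/2008 = 7.362 µg/L.
Half-life 0.30 d → k = ln 2 / 0.30 = 2.310 d⁻¹.
First-order decay: C = 7.362·exp(−k·t) = 7.362·0.07799 = 0.5741 µg/L.

0.574 µg/L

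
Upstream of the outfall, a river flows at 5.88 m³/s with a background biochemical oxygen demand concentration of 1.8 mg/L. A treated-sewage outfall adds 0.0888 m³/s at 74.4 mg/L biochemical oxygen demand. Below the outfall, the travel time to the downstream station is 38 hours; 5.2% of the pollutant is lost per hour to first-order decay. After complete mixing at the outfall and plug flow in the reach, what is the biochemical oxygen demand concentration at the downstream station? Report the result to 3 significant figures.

0.379 mg/L

Flow-weighted average: C = (5.880·1.800 + 0.08880·74.40) / 5.969 = 17.19/5.969 = 2.880 mg/L.
5.2%/h lost → k = −ln(1 − 0.052) = 0.05340 h⁻¹.
Applying C = C₀e^(−kt): 2.880 × 0.1314 = 0.3786 mg/L.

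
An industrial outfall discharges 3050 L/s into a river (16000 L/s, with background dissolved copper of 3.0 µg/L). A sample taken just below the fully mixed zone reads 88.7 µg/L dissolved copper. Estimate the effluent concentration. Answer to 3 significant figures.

538 µg/L

Mass balance: 16000·3.000 + 3050·Cₑ = 19050·88.70
→ Cₑ = (19050·88.70 − 16000·3.000) / 3050 = 538.3 µg/L.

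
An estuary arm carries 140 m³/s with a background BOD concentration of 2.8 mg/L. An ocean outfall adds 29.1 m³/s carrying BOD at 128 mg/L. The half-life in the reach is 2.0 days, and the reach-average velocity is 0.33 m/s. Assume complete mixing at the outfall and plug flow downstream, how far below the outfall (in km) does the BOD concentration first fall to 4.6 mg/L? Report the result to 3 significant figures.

Mass balance: C = (140.0·2.800 + 29.10·128.0) / 169.1 = 4117/169.1 = 24.35 mg/L.
Half-life 2.0 d → k = ln 2 / 2.0 = 0.3466 d⁻¹.
Set 24.35·exp(−k·t) = 4.6 → t = ln(24.35/4.6)/k = 415400 s = 115.4 h.
Distance = v·t = 0.33·415400 = 137100 m = 137.1 km.

137 km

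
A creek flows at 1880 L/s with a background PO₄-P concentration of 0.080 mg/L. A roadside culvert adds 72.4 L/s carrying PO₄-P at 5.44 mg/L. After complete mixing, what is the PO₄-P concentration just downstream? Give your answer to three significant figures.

Mass balance: C = (1880·0.08000 + 72.40·5.440) / 1952 = 544.3/1952 = 0.2788 mg/L.

0.279 mg/L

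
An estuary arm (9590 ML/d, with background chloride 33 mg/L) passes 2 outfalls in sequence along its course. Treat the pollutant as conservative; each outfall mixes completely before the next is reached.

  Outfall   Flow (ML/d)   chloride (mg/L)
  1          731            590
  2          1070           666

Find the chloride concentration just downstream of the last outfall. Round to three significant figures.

After outfall 1: Q = 9590 + 731.0 = 10320 ML/d; C = (9590·33.00 + 731.0·590.0)/10320 = 72.45 mg/L.
After outfall 2: Q = 10320 + 1070 = 11390 ML/d; C = (10320·72.45 + 1070·666.0)/11390 = 128.2 mg/L.

128 mg/L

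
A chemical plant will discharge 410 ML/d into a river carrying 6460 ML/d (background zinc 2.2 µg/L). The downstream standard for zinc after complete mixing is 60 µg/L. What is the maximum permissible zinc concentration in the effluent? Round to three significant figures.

At the limit, (Qr·Cr + Qe·Cₑ)/(Qr + Qe) = 60:
Cₑ = (6870·60 − 6460·2.200) / 410.0 = 970.7 µg/L.

971 µg/L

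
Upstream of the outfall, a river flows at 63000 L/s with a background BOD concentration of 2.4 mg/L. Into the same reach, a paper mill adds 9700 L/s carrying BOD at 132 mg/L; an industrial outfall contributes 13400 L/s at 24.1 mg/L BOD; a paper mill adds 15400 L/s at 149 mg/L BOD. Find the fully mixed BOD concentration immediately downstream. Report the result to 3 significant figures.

After mixing, C = (63000·2.400 + 9700·132.0 + 13400·24.10 + 15400·149.0) / 101500 = 4049000/101500 = 39.89 mg/L.

39.9 mg/L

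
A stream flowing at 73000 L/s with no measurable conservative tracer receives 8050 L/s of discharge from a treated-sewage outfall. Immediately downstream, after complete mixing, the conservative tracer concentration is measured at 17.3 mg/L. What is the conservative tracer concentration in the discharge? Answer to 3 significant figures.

174 mg/L

Mass balance: 73000·0 + 8050·Cₑ = 81050·17.30
→ Cₑ = (81050·17.30 − 73000·0) / 8050 = 174.2 mg/L.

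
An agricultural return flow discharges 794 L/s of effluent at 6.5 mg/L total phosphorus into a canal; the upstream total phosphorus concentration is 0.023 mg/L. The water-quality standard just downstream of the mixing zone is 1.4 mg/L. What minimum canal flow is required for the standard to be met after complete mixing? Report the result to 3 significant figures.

Set C_mix = 1.4: (Q·0.02300 + 794.0·6.500) / (Q + 794.0) = 1.4
→ Q = 794.0·(6.500 − 1.4)/(1.4 − 0.02300) = 2941 L/s.

2940 L/s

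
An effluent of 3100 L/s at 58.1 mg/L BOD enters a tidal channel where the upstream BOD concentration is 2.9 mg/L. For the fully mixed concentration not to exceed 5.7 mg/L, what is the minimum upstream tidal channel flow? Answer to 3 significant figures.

58000 L/s

Set C_mix = 5.7: (Q·2.900 + 3100·58.10) / (Q + 3100) = 5.7
→ Q = 3100·(58.10 − 5.7)/(5.7 − 2.900) = 58010 L/s.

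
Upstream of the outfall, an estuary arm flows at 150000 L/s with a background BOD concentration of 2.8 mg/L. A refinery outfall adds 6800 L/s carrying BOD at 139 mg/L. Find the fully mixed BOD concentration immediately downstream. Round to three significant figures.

Mass balance: C = (150000·2.800 + 6800·139.0) / 156800 = 1365000/156800 = 8.707 mg/L.

8.71 mg/L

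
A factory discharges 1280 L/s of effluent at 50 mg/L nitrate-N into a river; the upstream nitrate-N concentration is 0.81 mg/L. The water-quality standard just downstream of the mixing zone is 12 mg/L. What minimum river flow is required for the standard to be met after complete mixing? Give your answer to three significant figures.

Set C_mix = 12: (Q·0.8100 + 1280·50.00) / (Q + 1280) = 12
→ Q = 1280·(50.00 − 12)/(12 − 0.8100) = 4347 L/s.

4350 L/s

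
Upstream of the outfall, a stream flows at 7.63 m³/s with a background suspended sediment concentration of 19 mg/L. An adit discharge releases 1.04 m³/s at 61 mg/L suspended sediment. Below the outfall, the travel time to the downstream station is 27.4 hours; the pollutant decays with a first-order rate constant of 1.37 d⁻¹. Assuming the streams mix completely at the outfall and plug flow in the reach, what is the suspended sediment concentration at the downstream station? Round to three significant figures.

Mass balance: C = (7.630·19.00 + 1.040·61.00) / 8.670 = 208.4/8.670 = 24.04 mg/L.
Decay over the reach: 24.04·exp(−kt) = 24.04·0.2093 = 5.031 mg/L.

5.03 mg/L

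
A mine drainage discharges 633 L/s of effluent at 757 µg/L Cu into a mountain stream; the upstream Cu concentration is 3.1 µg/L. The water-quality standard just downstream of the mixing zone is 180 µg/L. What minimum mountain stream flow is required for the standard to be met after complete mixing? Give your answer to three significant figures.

2060 L/s

Set C_mix = 180: (Q·3.100 + 633.0·757.0) / (Q + 633.0) = 180
→ Q = 633.0·(757.0 − 180)/(180 − 3.100) = 2065 L/s.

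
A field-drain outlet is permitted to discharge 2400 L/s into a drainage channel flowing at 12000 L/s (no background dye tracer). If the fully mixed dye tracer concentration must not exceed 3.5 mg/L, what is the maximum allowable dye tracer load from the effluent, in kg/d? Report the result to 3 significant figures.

Mass balance at the limit: 12000·0 + 2400·Cₑ = 14400·3.5 → Cₑ = 21.00 mg/L.
2400 L/s = 2.400 m³/s. Load = 2.400 m³/s × 21.00 g/m³ × 86 400 s/d = 4355 kg/d.

4350 kg/d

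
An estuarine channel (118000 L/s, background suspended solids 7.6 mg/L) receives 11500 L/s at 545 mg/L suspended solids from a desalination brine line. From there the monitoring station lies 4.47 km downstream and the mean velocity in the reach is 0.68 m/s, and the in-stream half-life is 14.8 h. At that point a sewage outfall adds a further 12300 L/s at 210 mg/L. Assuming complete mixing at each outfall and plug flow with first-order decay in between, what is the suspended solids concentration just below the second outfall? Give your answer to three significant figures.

64.6 mg/L

After mixing, C = (118000·7.600 + 11500·545.0) / 129500 = 7164000/129500 = 55.32 mg/L; combined flow 129500 L/s.
Travel time t = 4.47·1000 / 0.68 = 6574 s = 1.826 h.
Half-life 14.8 h → k = ln 2 / 14.8 = 0.04683 h⁻¹ = 1.124 d⁻¹.
Decay over the reach: 55.32·exp(−kt) = 55.32·0.9180 = 50.79 mg/L.
At the second outfall, C = (129500·50.79 + 12300·210.0) / (129500 + 12300) = 64.60 mg/L.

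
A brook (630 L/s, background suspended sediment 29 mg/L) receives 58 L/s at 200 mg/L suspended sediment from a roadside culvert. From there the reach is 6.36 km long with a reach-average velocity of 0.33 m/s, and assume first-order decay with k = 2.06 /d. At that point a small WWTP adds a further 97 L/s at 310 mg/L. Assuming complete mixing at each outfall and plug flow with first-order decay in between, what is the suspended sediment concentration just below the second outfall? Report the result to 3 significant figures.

62.3 mg/L

Mass balance: C = (630.0·29.00 + 58.00·200.0) / 688.0 = 29870/688.0 = 43.42 mg/L; combined flow 688.0 L/s.
Travel time t = 6.36·1000 / 0.33 = 19270 s = 5.354 h.
Decay over the reach: 43.42·exp(−kt) = 43.42·0.6316 = 27.42 mg/L.
Second outfall: C = (688.0·27.42 + 97.00·310.0)/785.0 = 62.34 mg/L.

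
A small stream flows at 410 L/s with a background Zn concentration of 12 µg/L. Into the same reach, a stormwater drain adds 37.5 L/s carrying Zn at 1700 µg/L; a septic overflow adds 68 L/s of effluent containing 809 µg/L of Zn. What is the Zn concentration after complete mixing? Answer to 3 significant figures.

Mass balance: C = (410.0·12.00 + 37.50·1700 + 68.00·809.0) / 515.5 = 123700/515.5 = 239.9 µg/L.

240 µg/L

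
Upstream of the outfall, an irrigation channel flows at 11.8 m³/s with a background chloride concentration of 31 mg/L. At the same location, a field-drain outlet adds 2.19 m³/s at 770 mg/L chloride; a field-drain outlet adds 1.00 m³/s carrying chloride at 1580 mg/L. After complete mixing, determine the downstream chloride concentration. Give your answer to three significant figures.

242 mg/L

Flow-weighted average: C = (11.80·31.00 + 2.190·770.0 + 1.000·1580) / 14.99 = 3632/14.99 = 242.3 mg/L.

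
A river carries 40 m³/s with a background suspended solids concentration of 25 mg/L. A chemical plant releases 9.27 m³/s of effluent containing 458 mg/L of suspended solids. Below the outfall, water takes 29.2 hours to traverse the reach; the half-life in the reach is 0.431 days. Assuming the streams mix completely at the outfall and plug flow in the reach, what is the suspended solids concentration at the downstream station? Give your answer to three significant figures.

15.0 mg/L

After mixing, C = (40.00·25.00 + 9.270·458.0) / 49.27 = 5246/49.27 = 106.5 mg/L.
Half-life 0.431 d → k = ln 2 / 0.431 = 1.608 d⁻¹.
Decay over the reach: 106.5·exp(−kt) = 106.5·0.1413 = 15.05 mg/L.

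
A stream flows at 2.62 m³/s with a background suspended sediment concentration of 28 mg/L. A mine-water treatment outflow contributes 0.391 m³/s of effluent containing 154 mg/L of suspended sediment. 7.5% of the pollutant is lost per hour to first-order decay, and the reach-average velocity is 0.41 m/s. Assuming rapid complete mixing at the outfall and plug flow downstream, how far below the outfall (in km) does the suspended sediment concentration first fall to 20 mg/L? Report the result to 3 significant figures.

Mass balance: C = (2.620·28.00 + 0.3910·154.0) / 3.011 = 133.6/3.011 = 44.36 mg/L.
7.5%/h lost → k = −ln(1 − 0.075) = 0.07796 h⁻¹.
Set 44.36·exp(−k·t) = 20 → t = ln(44.36/20)/k = 36790 s = 10.22 h.
Distance = v·t = 0.41·36790 = 15080 m = 15.08 km.

15.1 km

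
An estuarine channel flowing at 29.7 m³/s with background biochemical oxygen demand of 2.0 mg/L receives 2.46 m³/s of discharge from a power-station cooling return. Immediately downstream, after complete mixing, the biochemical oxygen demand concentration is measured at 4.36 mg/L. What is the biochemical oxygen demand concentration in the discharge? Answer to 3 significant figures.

Mass balance: 29.70·2.000 + 2.460·Cₑ = 32.16·4.360
→ Cₑ = (32.16·4.360 − 29.70·2.000) / 2.460 = 32.85 mg/L.

32.9 mg/L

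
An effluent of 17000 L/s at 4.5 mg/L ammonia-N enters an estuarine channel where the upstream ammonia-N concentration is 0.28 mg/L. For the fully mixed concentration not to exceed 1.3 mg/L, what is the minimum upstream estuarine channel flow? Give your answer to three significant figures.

53300 L/s

Set C_mix = 1.3: (Q·0.2800 + 17000·4.500) / (Q + 17000) = 1.3
→ Q = 17000·(4.500 − 1.3)/(1.3 − 0.2800) = 53330 L/s.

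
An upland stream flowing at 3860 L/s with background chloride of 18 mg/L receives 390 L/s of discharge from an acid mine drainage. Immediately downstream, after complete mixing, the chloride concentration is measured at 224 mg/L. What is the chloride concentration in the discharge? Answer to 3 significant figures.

2260 mg/L

Mass balance: 3860·18.00 + 390.0·Cₑ = 4250·224.0
→ Cₑ = (4250·224.0 − 3860·18.00) / 390.0 = 2263 mg/L.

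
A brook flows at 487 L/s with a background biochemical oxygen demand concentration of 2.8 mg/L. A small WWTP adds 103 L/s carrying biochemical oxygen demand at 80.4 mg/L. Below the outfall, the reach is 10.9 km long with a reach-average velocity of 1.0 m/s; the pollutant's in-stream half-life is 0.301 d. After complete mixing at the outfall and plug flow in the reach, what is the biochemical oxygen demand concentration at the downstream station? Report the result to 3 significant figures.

After mixing, C = (487.0·2.800 + 103.0·80.40) / 590.0 = 9645/590.0 = 16.35 mg/L.
Travel time t = 10.9·1000 / 1.0 = 10900 s = 3.028 h.
Half-life 0.301 d → k = ln 2 / 0.301 = 2.303 d⁻¹.
Decay over the reach: 16.35·exp(−kt) = 16.35·0.7479 = 12.23 mg/L.

12.2 mg/L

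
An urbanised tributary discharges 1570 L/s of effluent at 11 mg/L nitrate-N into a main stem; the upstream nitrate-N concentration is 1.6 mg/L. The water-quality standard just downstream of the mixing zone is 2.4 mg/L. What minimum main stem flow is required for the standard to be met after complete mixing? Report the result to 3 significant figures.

16900 L/s

Set C_mix = 2.4: (Q·1.600 + 1570·11.00) / (Q + 1570) = 2.4
→ Q = 1570·(11.00 − 2.4)/(2.4 − 1.600) = 16880 L/s.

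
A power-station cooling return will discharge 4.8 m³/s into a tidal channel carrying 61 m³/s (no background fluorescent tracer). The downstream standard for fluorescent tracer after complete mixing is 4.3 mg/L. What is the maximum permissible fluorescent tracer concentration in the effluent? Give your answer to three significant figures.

58.9 mg/L

At the limit, (Qr·Cr + Qe·Cₑ)/(Qr + Qe) = 4.3:
Cₑ = (65.80·4.3 − 61.00·0) / 4.800 = 58.95 mg/L.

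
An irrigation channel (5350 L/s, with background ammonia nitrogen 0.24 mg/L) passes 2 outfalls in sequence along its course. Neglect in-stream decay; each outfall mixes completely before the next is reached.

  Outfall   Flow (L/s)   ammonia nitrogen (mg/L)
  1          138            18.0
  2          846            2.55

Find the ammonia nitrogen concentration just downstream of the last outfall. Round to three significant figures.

0.935 mg/L

Below outfall 1: Q → 5488 L/s, C = (5350·0.2400 + 138.0·18.00)/5488 = 0.6866 mg/L.
Below outfall 2: Q → 6334 L/s, C = (5488·0.6866 + 846.0·2.550)/6334 = 0.9355 mg/L.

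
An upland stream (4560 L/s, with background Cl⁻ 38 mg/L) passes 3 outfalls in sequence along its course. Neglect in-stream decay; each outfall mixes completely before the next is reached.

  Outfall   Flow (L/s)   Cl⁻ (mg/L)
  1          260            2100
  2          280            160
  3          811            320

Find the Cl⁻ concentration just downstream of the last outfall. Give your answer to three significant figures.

173 mg/L

Outfall 1: combined Q = 4820 L/s; C = (4560·38.00 + 260.0·2100)/4820 = 149.2 mg/L.
Outfall 2: combined Q = 5100 L/s; C = (4820·149.2 + 280.0·160.0)/5100 = 149.8 mg/L.
Outfall 3: combined Q = 5911 L/s; C = (5100·149.8 + 811.0·320.0)/5911 = 173.2 mg/L.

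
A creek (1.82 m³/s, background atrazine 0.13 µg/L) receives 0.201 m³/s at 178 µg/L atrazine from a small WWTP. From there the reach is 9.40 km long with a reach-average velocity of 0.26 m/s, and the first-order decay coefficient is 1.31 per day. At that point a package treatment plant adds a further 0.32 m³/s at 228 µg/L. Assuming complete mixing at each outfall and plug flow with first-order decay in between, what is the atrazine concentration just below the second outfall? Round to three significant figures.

40.1 µg/L

Flow-weighted average: C = (1.820·0.1300 + 0.2010·178.0) / 2.021 = 36.01/2.021 = 17.82 µg/L; combined flow 2.021 m³/s.
Travel time t = 9.40·1000 / 0.26 = 36150 s = 10.04 h.
First-order decay: C = 17.82·exp(−k·t) = 17.82·0.5780 = 10.30 µg/L.
Second outfall: C = (2.021·10.30 + 0.3200·228.0)/2.341 = 40.06 µg/L.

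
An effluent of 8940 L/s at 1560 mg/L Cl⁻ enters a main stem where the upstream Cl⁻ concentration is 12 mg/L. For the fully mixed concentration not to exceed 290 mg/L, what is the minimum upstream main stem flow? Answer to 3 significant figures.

40800 L/s

Set C_mix = 290: (Q·12.00 + 8940·1560) / (Q + 8940) = 290
→ Q = 8940·(1560 − 290)/(290 − 12.00) = 40840 L/s.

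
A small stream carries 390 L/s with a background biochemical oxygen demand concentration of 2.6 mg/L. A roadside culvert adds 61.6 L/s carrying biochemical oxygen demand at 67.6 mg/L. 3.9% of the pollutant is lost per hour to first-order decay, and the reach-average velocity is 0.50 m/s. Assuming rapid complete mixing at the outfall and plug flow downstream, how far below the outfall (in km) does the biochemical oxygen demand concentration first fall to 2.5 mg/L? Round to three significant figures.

Conservation of mass: C = (390.0·2.600 + 61.60·67.60) / 451.6 = 5178/451.6 = 11.47 mg/L.
3.9%/h lost → k = −ln(1 − 0.039) = 0.03978 h⁻¹.
Set 11.47·exp(−k·t) = 2.5 → t = ln(11.47/2.5)/k = 137800 s = 38.29 h.
Distance = v·t = 0.50·137800 = 68920 m = 68.92 km.

68.9 km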